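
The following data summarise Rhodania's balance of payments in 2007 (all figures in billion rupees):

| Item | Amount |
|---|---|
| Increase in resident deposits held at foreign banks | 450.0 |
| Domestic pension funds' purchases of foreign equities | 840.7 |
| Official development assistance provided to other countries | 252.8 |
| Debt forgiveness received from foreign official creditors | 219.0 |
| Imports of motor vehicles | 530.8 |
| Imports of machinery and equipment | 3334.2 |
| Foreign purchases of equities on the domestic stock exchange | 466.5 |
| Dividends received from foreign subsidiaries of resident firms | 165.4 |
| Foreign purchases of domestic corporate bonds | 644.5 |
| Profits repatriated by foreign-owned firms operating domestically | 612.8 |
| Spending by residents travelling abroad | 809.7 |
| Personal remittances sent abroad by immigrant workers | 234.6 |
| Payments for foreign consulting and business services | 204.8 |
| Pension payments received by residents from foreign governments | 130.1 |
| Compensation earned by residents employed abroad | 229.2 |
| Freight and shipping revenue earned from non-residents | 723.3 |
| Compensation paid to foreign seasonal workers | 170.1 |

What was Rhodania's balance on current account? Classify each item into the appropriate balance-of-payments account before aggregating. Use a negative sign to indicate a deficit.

-4901.8

Goods: -530.8 - 3334.2 = -3865.0
Services: -204.8 + 723.3 - 809.7 = -291.2
Primary income: -170.1 + 229.2 - 612.8 + 165.4 = -388.3
Secondary income: -234.6 + 130.1 - 252.8 = -357.3
Current account = (-3865.0) + (-291.2) + (-388.3) + (-357.3) = -4901.8
(Excluded from the current account — financial account: increase in resident deposits held at foreign banks 450.0, domestic pension funds' purchases of foreign equities 840.7, foreign purchases of equities on the domestic stock exchange 466.5, foreign purchases of domestic corporate bonds 644.5; capital account: debt forgiveness received from foreign official creditors 219.0.)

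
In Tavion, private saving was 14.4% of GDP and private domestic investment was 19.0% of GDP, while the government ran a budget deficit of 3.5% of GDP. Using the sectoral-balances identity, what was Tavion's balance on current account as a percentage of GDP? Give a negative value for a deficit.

By the sectoral-balances identity, CA = (S_private - I) + (T - G).
Private balance = 14.4 - 19.0 = -4.6
Government balance (T - G) = -3.5
CA = -4.6 + (-3.5) = -8.1

-8.1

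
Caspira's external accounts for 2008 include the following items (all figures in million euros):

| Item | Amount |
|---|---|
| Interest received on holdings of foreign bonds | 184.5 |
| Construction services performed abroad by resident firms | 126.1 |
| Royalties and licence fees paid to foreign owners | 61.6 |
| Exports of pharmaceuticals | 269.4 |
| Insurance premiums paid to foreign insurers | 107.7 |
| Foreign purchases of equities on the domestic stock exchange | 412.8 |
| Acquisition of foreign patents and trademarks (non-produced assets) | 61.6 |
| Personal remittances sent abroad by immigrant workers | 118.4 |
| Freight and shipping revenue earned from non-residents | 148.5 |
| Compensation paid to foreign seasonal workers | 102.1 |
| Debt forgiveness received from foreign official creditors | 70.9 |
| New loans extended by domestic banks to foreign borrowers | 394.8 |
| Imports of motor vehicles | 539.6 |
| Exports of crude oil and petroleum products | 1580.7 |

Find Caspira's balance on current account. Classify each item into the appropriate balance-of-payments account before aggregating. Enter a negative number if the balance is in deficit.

Goods: 1580.7 - 539.6 + 269.4 = 1310.5
Services: -107.7 + 148.5 + 126.1 - 61.6 = 105.3
Primary income: 184.5 - 102.1 = 82.4
Secondary income: -118.4
Current account = 1310.5 + 105.3 + 82.4 + (-118.4) = 1379.8
(Excluded from the current account — financial account: foreign purchases of equities on the domestic stock exchange 412.8, new loans extended by domestic banks to foreign borrowers 394.8; capital account: acquisition of foreign patents and trademarks (non-produced assets) 61.6, debt forgiveness received from foreign official creditors 70.9.)

1379.8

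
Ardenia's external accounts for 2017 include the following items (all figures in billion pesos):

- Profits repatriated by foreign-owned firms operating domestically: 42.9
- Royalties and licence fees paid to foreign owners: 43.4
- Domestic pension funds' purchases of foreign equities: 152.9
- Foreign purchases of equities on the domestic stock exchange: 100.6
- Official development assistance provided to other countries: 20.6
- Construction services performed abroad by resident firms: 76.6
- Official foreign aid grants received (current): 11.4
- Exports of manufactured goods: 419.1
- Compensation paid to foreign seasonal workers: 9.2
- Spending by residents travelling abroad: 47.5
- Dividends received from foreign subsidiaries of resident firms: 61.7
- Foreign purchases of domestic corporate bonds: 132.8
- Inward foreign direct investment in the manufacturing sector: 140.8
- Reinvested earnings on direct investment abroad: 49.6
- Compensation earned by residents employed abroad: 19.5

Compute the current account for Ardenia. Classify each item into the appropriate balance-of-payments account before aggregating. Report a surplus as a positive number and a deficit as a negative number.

Goods: 419.1
Services: 76.6 - 47.5 - 43.4 = -14.3
Primary income: 49.6 + 19.5 + 61.7 - 9.2 - 42.9 = 78.7
Secondary income: -20.6 + 11.4 = -9.2
Current account = 419.1 + (-14.3) + 78.7 + (-9.2) = 474.3
(Excluded from the current account — financial account: domestic pension funds' purchases of foreign equities 152.9, foreign purchases of equities on the domestic stock exchange 100.6, foreign purchases of domestic corporate bonds 132.8, inward foreign direct investment in the manufacturing sector 140.8.)

474.3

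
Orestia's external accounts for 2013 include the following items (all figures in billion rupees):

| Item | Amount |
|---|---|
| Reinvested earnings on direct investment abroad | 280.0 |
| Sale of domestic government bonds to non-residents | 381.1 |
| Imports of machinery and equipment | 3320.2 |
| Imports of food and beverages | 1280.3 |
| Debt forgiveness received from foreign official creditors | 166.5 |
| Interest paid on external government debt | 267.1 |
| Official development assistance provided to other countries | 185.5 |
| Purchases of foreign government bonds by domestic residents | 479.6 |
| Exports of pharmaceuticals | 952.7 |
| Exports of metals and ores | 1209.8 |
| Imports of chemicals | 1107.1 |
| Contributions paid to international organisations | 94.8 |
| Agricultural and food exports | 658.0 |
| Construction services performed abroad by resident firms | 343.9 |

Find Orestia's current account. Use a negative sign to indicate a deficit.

-2810.6

Goods: -3320.2 - 1107.1 + 1209.8 - 1280.3 + 658.0 + 952.7 = -2887.1
Services: 343.9
Primary income: -267.1 + 280.0 = 12.9
Secondary income: -94.8 - 185.5 = -280.3
Current account = (-2887.1) + 343.9 + 12.9 + (-280.3) = -2810.6
(Excluded from the current account — financial account: sale of domestic government bonds to non-residents 381.1, purchases of foreign government bonds by domestic residents 479.6; capital account: debt forgiveness received from foreign official creditors 166.5.)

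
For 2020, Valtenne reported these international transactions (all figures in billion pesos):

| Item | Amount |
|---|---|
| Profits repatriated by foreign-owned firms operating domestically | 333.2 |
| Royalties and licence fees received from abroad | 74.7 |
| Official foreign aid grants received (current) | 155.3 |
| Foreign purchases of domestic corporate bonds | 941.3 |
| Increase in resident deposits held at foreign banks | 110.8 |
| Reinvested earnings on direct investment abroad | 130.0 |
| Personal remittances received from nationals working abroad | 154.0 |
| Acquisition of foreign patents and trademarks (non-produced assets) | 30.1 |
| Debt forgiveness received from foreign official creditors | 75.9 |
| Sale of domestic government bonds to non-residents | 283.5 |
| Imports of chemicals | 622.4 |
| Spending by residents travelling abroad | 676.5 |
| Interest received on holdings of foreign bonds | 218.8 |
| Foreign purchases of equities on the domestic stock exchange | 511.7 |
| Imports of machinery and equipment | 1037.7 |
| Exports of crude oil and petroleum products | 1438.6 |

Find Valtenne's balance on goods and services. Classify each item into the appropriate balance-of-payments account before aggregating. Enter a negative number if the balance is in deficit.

Goods: -622.4 - 1037.7 + 1438.6 = -221.5
Services: 74.7 - 676.5 = -601.8
Trade balance = -221.5 + (-601.8) = -823.3
(Excluded from the trade balance — primary income: profits repatriated by foreign-owned firms operating domestically 333.2, reinvested earnings on direct investment abroad 130.0, interest received on holdings of foreign bonds 218.8; secondary income: official foreign aid grants received (current) 155.3, personal remittances received from nationals working abroad 154.0; financial account: foreign purchases of domestic corporate bonds 941.3, increase in resident deposits held at foreign banks 110.8, sale of domestic government bonds to non-residents 283.5, foreign purchases of equities on the domestic stock exchange 511.7; capital account: acquisition of foreign patents and trademarks (non-produced assets) 30.1, debt forgiveness received from foreign official creditors 75.9.)

-823.3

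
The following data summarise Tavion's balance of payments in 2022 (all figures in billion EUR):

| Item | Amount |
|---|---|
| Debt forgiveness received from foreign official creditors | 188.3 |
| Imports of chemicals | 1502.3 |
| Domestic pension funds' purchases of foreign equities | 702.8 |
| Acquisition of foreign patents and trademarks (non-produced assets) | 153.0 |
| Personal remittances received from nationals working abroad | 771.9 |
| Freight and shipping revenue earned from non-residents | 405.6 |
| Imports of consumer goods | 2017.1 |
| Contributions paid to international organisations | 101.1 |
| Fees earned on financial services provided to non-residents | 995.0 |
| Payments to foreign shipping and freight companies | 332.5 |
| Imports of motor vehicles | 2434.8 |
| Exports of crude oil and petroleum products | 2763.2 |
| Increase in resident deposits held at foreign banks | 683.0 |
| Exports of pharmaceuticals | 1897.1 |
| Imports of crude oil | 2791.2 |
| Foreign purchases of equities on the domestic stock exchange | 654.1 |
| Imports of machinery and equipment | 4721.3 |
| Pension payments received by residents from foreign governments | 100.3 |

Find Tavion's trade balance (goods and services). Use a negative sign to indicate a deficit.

-7738.3

Goods: 2763.2 - 1502.3 - 4721.3 - 2791.2 + 1897.1 - 2017.1 - 2434.8 = -8806.4
Services: -332.5 + 995.0 + 405.6 = 1068.1
Trade balance = -8806.4 + 1068.1 = -7738.3
(Excluded from the trade balance — capital account: debt forgiveness received from foreign official creditors 188.3, acquisition of foreign patents and trademarks (non-produced assets) 153.0; financial account: domestic pension funds' purchases of foreign equities 702.8, increase in resident deposits held at foreign banks 683.0, foreign purchases of equities on the domestic stock exchange 654.1; secondary income: personal remittances received from nationals working abroad 771.9, contributions paid to international organisations 101.1, pension payments received by residents from foreign governments 100.3.)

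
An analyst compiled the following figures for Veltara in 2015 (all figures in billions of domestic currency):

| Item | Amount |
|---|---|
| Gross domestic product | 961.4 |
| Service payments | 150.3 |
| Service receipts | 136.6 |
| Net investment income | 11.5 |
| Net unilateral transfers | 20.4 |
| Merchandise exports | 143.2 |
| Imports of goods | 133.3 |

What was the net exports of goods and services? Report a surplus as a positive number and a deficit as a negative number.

Goods balance = 143.2 - 133.3 = 9.9
Services balance = 136.6 - 150.3 = -13.7
Trade balance (goods + services) = 9.9 + (-13.7) = -3.8

-3.8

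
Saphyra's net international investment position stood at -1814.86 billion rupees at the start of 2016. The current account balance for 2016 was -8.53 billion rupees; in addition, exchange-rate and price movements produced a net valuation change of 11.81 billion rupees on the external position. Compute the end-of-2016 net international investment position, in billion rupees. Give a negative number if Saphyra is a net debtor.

-1811.58

Change in NIIP = current account + net valuation change = -8.53 + 11.81 = 3.28
End-of-year NIIP = -1814.86 + 3.28 = -1811.58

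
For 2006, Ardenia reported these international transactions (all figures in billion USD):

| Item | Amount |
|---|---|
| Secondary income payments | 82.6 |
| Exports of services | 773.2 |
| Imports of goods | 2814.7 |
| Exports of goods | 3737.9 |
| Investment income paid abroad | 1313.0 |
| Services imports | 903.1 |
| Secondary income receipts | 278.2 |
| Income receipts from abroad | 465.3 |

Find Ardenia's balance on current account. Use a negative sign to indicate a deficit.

Goods balance = 3737.9 - 2814.7 = 923.2
Services balance = 773.2 - 903.1 = -129.9
Trade balance (goods + services) = 923.2 + (-129.9) = 793.3
Net primary income = 465.3 - 1313.0 = -847.7
Net secondary income = 278.2 - 82.6 = 195.6
Current account = 793.3 + (-847.7) + 195.6 = 141.2

141.2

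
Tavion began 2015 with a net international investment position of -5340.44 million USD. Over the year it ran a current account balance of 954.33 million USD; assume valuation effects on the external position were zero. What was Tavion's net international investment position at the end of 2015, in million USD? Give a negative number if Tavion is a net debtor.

With no valuation effects, change in NIIP = current account = 954.33
End-of-year NIIP = -5340.44 + 954.33 = -4386.11

-4386.11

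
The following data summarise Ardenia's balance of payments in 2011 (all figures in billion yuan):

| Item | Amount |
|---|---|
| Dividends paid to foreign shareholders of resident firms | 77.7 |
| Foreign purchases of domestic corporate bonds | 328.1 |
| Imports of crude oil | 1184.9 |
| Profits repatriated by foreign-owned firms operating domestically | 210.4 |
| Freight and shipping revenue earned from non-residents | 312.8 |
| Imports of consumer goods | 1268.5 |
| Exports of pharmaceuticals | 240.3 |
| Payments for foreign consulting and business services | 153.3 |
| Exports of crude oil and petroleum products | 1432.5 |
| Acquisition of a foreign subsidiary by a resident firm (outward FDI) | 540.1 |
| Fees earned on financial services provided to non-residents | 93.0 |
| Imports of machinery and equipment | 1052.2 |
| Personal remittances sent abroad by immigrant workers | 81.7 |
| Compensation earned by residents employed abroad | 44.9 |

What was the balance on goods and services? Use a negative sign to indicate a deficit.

-1580.3

Goods: -1052.2 + 240.3 - 1184.9 - 1268.5 + 1432.5 = -1832.8
Services: 93.0 - 153.3 + 312.8 = 252.5
Trade balance = -1832.8 + 252.5 = -1580.3
(Excluded from the trade balance — primary income: dividends paid to foreign shareholders of resident firms 77.7, profits repatriated by foreign-owned firms operating domestically 210.4, compensation earned by residents employed abroad 44.9; financial account: foreign purchases of domestic corporate bonds 328.1, acquisition of a foreign subsidiary by a resident firm (outward FDI) 540.1; secondary income: personal remittances sent abroad by immigrant workers 81.7.)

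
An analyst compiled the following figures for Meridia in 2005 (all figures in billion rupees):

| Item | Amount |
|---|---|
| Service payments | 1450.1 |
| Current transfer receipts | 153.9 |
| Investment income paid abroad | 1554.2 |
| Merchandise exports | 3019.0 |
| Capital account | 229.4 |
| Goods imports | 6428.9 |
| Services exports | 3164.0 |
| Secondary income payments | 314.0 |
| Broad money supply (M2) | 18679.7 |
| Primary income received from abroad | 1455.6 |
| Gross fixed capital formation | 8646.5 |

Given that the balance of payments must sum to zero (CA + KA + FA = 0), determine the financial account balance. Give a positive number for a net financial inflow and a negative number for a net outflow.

1725.3

Goods balance = 3019.0 - 6428.9 = -3409.9
Services balance = 3164.0 - 1450.1 = 1713.9
Trade balance (goods + services) = -3409.9 + 1713.9 = -1696.0
Net primary income = 1455.6 - 1554.2 = -98.6
Net secondary income = 153.9 - 314.0 = -160.1
Current account = -1696.0 + (-98.6) + (-160.1) = -1954.7
Financial account = -(-1954.7 + 229.4) = 1725.3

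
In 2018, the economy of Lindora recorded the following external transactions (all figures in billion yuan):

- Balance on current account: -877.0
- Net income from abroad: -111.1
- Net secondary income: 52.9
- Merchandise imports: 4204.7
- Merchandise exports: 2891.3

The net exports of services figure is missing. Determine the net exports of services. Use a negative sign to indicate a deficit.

494.6

Current account = goods balance + services balance + net primary income + net secondary income
Sum of the known components = -1371.6
Net exports of services = CA - (known components) = -877.0 - (-1371.6) = 494.6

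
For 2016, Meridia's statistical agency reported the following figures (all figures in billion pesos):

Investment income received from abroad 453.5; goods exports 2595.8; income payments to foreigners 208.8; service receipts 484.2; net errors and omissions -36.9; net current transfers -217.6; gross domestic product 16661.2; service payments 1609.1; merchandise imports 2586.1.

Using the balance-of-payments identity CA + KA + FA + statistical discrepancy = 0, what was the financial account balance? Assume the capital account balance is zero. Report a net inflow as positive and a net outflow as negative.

1125.0

Goods balance = 2595.8 - 2586.1 = 9.7
Services balance = 484.2 - 1609.1 = -1124.9
Trade balance (goods + services) = 9.7 + (-1124.9) = -1115.2
Net primary income = 453.5 - 208.8 = 244.7
Net secondary income = -217.6
Current account = -1115.2 + 244.7 + (-217.6) = -1088.1
Financial account = -(-1088.1 + (-36.9)) = 1125.0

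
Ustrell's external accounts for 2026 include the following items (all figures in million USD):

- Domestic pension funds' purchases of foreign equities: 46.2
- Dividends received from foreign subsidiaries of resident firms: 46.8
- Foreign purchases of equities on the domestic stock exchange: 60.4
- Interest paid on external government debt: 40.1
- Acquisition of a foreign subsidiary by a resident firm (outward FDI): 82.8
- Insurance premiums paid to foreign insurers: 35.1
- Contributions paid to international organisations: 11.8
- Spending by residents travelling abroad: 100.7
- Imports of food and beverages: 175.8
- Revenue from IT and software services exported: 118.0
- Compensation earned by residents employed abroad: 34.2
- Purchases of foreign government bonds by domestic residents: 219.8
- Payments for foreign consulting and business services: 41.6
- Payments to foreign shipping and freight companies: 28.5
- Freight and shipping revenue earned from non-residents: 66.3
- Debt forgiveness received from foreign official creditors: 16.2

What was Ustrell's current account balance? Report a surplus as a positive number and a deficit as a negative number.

Goods: -175.8
Services: 118.0 - 35.1 - 41.6 - 100.7 - 28.5 + 66.3 = -21.6
Primary income: -40.1 + 46.8 + 34.2 = 40.9
Secondary income: -11.8
Current account = (-175.8) + (-21.6) + 40.9 + (-11.8) = -168.3
(Excluded from the current account — financial account: domestic pension funds' purchases of foreign equities 46.2, foreign purchases of equities on the domestic stock exchange 60.4, acquisition of a foreign subsidiary by a resident firm (outward FDI) 82.8, purchases of foreign government bonds by domestic residents 219.8; capital account: debt forgiveness received from foreign official creditors 16.2.)

-168.3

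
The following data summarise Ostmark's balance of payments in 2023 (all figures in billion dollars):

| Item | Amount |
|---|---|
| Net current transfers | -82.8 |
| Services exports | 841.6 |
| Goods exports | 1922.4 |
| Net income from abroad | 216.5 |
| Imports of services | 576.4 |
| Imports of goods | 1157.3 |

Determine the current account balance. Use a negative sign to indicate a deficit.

Goods balance = 1922.4 - 1157.3 = 765.1
Services balance = 841.6 - 576.4 = 265.2
Trade balance (goods + services) = 765.1 + 265.2 = 1030.3
Net primary income = 216.5
Net secondary income = -82.8
Current account = 1030.3 + 216.5 + (-82.8) = 1164.0

1164.0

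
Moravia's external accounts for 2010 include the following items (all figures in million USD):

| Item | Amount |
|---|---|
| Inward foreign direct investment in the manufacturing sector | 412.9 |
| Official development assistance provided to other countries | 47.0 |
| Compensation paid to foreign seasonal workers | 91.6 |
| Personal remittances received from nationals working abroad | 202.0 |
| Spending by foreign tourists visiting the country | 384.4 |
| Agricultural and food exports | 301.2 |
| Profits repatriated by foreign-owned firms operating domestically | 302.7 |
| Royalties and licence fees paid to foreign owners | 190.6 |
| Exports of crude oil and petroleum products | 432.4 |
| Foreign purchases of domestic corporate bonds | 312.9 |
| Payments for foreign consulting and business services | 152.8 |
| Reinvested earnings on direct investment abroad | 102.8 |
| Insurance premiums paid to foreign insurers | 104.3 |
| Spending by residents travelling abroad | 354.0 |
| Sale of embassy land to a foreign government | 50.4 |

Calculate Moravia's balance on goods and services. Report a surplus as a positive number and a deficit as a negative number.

316.3

Goods: 432.4 + 301.2 = 733.6
Services: 384.4 - 190.6 - 152.8 - 354.0 - 104.3 = -417.3
Trade balance = 733.6 + (-417.3) = 316.3
(Excluded from the trade balance — financial account: inward foreign direct investment in the manufacturing sector 412.9, foreign purchases of domestic corporate bonds 312.9; secondary income: official development assistance provided to other countries 47.0, personal remittances received from nationals working abroad 202.0; primary income: compensation paid to foreign seasonal workers 91.6, profits repatriated by foreign-owned firms operating domestically 302.7, reinvested earnings on direct investment abroad 102.8; capital account: sale of embassy land to a foreign government 50.4.)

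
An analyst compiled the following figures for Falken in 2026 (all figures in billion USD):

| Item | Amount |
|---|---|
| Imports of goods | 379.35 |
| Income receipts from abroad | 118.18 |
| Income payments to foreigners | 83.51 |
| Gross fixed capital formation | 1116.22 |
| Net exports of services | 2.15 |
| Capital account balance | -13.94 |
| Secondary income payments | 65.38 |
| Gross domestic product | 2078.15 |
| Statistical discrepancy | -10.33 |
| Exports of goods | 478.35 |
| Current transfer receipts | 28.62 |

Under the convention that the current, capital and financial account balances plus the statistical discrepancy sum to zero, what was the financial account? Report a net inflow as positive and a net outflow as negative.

Goods balance = 478.35 - 379.35 = 99.00
Services balance = 2.15
Trade balance (goods + services) = 99.00 + 2.15 = 101.15
Net primary income = 118.18 - 83.51 = 34.67
Net secondary income = 28.62 - 65.38 = -36.76
Current account = 101.15 + 34.67 + (-36.76) = 99.06
Financial account = -(99.06 + (-13.94) + (-10.33)) = -74.79

-74.79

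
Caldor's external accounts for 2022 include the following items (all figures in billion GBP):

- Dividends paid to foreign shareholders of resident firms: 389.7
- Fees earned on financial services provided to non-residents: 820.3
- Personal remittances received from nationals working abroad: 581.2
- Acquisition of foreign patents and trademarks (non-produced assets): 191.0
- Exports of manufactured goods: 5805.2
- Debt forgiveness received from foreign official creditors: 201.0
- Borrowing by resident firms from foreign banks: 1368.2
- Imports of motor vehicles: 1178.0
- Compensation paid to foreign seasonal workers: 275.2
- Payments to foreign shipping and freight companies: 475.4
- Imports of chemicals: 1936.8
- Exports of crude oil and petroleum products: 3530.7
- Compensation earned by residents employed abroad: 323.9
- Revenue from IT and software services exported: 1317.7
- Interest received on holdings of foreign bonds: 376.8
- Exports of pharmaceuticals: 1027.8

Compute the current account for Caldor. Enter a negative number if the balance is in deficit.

Goods: 3530.7 + 5805.2 - 1936.8 + 1027.8 - 1178.0 = 7248.9
Services: -475.4 + 820.3 + 1317.7 = 1662.6
Primary income: 323.9 + 376.8 - 389.7 - 275.2 = 35.8
Secondary income: 581.2
Current account = 7248.9 + 1662.6 + 35.8 + 581.2 = 9528.5
(Excluded from the current account — capital account: acquisition of foreign patents and trademarks (non-produced assets) 191.0, debt forgiveness received from foreign official creditors 201.0; financial account: borrowing by resident firms from foreign banks 1368.2.)

9528.5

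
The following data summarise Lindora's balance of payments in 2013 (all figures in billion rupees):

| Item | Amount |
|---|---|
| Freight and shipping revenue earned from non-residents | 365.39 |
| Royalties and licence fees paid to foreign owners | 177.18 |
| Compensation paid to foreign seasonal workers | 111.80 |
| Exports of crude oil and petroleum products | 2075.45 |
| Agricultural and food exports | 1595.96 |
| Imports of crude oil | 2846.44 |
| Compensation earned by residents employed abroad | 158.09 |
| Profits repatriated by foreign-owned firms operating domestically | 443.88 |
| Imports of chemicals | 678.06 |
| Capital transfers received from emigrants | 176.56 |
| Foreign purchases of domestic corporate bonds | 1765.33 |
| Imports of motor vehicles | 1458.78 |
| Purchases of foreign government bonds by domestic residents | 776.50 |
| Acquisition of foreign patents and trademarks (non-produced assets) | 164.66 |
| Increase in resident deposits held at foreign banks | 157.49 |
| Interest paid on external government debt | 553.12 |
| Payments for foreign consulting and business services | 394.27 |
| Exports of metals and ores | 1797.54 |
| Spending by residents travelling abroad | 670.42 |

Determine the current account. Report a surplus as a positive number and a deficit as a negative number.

Goods: -2846.44 + 1595.96 + 1797.54 - 678.06 - 1458.78 + 2075.45 = 485.67
Services: 365.39 - 177.18 - 670.42 - 394.27 = -876.48
Primary income: -553.12 - 111.80 - 443.88 + 158.09 = -950.71
Current account = 485.67 + (-876.48) + (-950.71) = -1341.52
(Excluded from the current account — capital account: capital transfers received from emigrants 176.56, acquisition of foreign patents and trademarks (non-produced assets) 164.66; financial account: foreign purchases of domestic corporate bonds 1765.33, purchases of foreign government bonds by domestic residents 776.50, increase in resident deposits held at foreign banks 157.49.)

-1341.52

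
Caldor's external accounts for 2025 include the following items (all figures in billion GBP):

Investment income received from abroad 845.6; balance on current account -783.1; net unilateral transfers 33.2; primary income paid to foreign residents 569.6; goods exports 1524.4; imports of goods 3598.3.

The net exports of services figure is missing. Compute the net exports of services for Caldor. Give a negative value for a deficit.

981.6

Current account = goods balance + services balance + net primary income + net secondary income
Sum of the known components = -1764.7
Net exports of services = CA - (known components) = -783.1 - (-1764.7) = 981.6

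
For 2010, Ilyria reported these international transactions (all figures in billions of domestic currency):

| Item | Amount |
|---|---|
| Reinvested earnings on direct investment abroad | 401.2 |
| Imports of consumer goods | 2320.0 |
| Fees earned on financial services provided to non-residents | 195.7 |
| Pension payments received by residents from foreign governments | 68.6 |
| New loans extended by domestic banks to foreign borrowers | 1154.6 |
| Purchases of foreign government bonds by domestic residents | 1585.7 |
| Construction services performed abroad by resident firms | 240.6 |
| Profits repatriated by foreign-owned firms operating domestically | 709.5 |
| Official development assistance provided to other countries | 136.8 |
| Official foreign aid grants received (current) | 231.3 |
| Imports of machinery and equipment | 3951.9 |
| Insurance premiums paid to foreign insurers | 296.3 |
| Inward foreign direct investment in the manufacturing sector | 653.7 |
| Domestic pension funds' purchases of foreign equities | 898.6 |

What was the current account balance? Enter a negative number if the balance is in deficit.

-6277.1

Goods: -3951.9 - 2320.0 = -6271.9
Services: 240.6 - 296.3 + 195.7 = 140.0
Primary income: -709.5 + 401.2 = -308.3
Secondary income: -136.8 + 231.3 + 68.6 = 163.1
Current account = (-6271.9) + 140.0 + (-308.3) + 163.1 = -6277.1
(Excluded from the current account — financial account: new loans extended by domestic banks to foreign borrowers 1154.6, purchases of foreign government bonds by domestic residents 1585.7, inward foreign direct investment in the manufacturing sector 653.7, domestic pension funds' purchases of foreign equities 898.6.)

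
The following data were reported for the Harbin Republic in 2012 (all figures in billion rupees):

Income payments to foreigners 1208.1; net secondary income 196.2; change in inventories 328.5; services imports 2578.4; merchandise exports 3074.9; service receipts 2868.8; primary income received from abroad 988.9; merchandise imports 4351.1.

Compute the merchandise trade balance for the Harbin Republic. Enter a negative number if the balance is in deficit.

-1276.2

Goods balance = 3074.9 - 4351.1 = -1276.2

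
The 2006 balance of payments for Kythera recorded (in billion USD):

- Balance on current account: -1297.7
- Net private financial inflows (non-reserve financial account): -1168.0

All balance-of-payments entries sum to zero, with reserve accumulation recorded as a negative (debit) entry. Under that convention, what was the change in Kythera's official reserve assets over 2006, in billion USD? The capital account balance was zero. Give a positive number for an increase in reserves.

Official reserve transactions balance = -((-1297.7) + (-1168.0)) = 2465.7
An accumulation of reserves is recorded as a debit (negative entry), so the change in the stock of reserves is the negative of that balance.
Change in official reserves = -(2465.7) = -2465.7

-2465.7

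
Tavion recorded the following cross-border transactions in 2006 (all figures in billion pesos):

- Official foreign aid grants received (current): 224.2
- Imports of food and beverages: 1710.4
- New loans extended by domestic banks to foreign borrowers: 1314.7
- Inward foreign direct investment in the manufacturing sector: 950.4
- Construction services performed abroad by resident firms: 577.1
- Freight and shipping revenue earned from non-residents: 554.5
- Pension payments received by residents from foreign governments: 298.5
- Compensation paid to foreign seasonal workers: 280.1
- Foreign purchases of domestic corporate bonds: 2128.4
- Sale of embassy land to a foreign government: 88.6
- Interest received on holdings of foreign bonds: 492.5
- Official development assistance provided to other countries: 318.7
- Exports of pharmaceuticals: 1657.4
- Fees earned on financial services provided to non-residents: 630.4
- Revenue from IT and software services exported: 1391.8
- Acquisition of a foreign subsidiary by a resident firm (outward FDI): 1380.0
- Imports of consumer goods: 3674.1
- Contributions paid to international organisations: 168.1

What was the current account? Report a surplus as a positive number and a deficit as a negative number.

-325.0

Goods: 1657.4 - 1710.4 - 3674.1 = -3727.1
Services: 577.1 + 1391.8 + 630.4 + 554.5 = 3153.8
Primary income: 492.5 - 280.1 = 212.4
Secondary income: -168.1 - 318.7 + 298.5 + 224.2 = 35.9
Current account = (-3727.1) + 3153.8 + 212.4 + 35.9 = -325.0
(Excluded from the current account — financial account: new loans extended by domestic banks to foreign borrowers 1314.7, inward foreign direct investment in the manufacturing sector 950.4, foreign purchases of domestic corporate bonds 2128.4, acquisition of a foreign subsidiary by a resident firm (outward FDI) 1380.0; capital account: sale of embassy land to a foreign government 88.6.)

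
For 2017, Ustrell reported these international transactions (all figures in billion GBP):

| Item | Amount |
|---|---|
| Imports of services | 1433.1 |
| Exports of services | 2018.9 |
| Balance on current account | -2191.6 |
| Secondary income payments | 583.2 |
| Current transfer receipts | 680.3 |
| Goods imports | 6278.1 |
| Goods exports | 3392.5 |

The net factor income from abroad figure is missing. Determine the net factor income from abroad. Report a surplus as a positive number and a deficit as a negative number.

Current account = goods balance + services balance + net primary income + net secondary income
Sum of the known components = -2202.7
Net factor income from abroad = CA - (known components) = -2191.6 - (-2202.7) = 11.1

11.1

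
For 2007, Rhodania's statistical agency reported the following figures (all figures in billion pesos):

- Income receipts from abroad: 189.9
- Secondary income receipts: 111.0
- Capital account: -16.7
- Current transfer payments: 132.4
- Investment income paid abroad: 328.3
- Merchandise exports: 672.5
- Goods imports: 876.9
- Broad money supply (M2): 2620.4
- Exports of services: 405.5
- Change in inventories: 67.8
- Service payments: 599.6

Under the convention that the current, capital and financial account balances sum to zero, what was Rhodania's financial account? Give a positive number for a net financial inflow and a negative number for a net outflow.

Goods balance = 672.5 - 876.9 = -204.4
Services balance = 405.5 - 599.6 = -194.1
Trade balance (goods + services) = -204.4 + (-194.1) = -398.5
Net primary income = 189.9 - 328.3 = -138.4
Net secondary income = 111.0 - 132.4 = -21.4
Current account = -398.5 + (-138.4) + (-21.4) = -558.3
Financial account = -(-558.3 + (-16.7)) = 575.0

575.0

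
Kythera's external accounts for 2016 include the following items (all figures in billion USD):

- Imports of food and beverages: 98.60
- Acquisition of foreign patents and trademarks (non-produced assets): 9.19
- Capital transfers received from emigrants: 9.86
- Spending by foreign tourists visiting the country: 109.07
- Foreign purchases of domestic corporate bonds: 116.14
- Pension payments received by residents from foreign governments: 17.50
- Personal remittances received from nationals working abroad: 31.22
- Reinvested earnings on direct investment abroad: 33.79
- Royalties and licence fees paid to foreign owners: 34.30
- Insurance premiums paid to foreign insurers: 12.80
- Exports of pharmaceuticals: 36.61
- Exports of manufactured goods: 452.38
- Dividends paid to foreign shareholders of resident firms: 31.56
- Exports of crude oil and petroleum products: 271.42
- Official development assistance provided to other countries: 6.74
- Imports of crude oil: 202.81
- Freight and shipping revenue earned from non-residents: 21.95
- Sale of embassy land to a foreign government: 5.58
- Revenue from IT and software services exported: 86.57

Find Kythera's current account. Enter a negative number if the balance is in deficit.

Goods: -202.81 - 98.60 + 36.61 + 452.38 + 271.42 = 459.00
Services: -12.80 + 86.57 + 21.95 + 109.07 - 34.30 = 170.49
Primary income: -31.56 + 33.79 = 2.23
Secondary income: 31.22 - 6.74 + 17.50 = 41.98
Current account = 459.00 + 170.49 + 2.23 + 41.98 = 673.70
(Excluded from the current account — capital account: acquisition of foreign patents and trademarks (non-produced assets) 9.19, capital transfers received from emigrants 9.86, sale of embassy land to a foreign government 5.58; financial account: foreign purchases of domestic corporate bonds 116.14.)

673.70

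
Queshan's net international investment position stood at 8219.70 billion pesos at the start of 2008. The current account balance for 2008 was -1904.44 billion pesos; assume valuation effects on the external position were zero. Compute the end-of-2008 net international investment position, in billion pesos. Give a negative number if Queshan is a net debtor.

6315.26

With no valuation effects, change in NIIP = current account = -1904.44
End-of-year NIIP = 8219.70 + (-1904.44) = 6315.26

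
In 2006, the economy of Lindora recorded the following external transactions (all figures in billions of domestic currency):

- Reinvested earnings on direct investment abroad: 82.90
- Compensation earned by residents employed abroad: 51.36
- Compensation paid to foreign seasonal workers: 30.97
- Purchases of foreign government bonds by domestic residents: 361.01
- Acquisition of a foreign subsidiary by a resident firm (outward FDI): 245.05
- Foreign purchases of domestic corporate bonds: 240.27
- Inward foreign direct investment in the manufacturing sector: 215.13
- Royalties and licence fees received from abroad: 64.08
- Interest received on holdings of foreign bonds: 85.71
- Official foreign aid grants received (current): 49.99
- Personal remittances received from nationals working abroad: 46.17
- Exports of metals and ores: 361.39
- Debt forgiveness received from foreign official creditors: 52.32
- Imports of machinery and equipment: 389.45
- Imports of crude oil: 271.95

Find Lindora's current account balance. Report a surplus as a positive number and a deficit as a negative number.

49.23

Goods: 361.39 - 271.95 - 389.45 = -300.01
Services: 64.08
Primary income: 85.71 + 82.90 + 51.36 - 30.97 = 189.00
Secondary income: 46.17 + 49.99 = 96.16
Current account = (-300.01) + 64.08 + 189.00 + 96.16 = 49.23
(Excluded from the current account — financial account: purchases of foreign government bonds by domestic residents 361.01, acquisition of a foreign subsidiary by a resident firm (outward FDI) 245.05, foreign purchases of domestic corporate bonds 240.27, inward foreign direct investment in the manufacturing sector 215.13; capital account: debt forgiveness received from foreign official creditors 52.32.)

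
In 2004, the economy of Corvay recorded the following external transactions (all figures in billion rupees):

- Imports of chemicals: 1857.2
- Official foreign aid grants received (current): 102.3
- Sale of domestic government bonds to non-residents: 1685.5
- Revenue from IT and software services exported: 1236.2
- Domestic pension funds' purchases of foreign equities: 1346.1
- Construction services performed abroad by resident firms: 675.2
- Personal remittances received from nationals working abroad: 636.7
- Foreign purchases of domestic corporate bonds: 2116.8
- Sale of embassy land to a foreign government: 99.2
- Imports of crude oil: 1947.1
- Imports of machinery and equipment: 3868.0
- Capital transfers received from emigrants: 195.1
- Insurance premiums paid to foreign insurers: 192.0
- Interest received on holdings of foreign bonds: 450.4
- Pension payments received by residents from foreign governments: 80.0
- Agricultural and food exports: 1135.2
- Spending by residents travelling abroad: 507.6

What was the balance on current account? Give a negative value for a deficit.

Goods: -1857.2 + 1135.2 - 1947.1 - 3868.0 = -6537.1
Services: 1236.2 + 675.2 - 192.0 - 507.6 = 1211.8
Primary income: 450.4
Secondary income: 80.0 + 636.7 + 102.3 = 819.0
Current account = (-6537.1) + 1211.8 + 450.4 + 819.0 = -4055.9
(Excluded from the current account — financial account: sale of domestic government bonds to non-residents 1685.5, domestic pension funds' purchases of foreign equities 1346.1, foreign purchases of domestic corporate bonds 2116.8; capital account: sale of embassy land to a foreign government 99.2, capital transfers received from emigrants 195.1.)

-4055.9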